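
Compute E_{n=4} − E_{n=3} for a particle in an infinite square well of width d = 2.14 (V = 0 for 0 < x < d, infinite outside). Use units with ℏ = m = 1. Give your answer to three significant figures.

E_n = n²π²ℏ²/(2md²), so ΔE = (4² − 3²) π²ℏ²/(2md²).
ΔE = 7 × π² / (2 × 1 × 2.14²) = 7.543.

ΔE = 7.54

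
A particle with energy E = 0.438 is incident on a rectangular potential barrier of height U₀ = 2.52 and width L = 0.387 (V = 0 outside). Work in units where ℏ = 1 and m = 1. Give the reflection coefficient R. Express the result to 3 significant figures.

E < U₀: inside the barrier ψ ∝ e^{±κx} with κ = √(2m(U₀ − E))/ℏ = 2.041.
κL = 0.7897, sinh(κL) = 0.8744.
Matching ψ, ψ′ at both faces gives T = [1 + U₀² sinh²(κL) / (4E(U₀ − E))]⁻¹ = 1/2.331 = 0.429.
R = 1 − T = 0.571.

R = 0.571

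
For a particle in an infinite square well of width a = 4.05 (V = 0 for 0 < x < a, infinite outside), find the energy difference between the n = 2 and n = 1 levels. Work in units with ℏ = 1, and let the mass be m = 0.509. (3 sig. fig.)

ΔE = 1.77

E_n = n²π²ℏ²/(2ma²), so ΔE = (2² − 1²) π²ℏ²/(2ma²).
ΔE = 3 × π² / (2 × 0.509 × 4.05²) = 1.773.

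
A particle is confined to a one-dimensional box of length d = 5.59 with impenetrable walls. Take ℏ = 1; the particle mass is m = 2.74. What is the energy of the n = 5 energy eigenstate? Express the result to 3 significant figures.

E = 1.44

The infinite-well eigenfunctions ψ_n = √(2/d) sin(nπx/d) vanish at both walls, giving E_n = n²π²ℏ²/(2md²).
E_5 = 5² × π² / (2 × 2.74 × 5.59²) = 1.441.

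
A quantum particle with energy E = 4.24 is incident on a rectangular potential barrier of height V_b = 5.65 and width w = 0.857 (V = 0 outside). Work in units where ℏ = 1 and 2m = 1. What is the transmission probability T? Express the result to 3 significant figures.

Since E < V_b the interior solution is evanescent with decay constant κ = √(2m(V_b − E))/ℏ = 1.187.
κw = 1.018, sinh(κw) = 1.203.
The exact tunnelling result is T⁻¹ = 1 + V_b² sinh²(κw) / [4E(V_b − E)] = 2.931, so T = 0.341.

T = 0.341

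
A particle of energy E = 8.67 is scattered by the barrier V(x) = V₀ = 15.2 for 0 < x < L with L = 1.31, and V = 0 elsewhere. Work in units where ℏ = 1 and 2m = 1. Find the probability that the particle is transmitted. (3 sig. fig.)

T = 0.00484

Since E < V₀ the interior solution is evanescent with decay constant κ = √(2m(V₀ − E))/ℏ = 2.555.
κL = 3.348, sinh(κL) = 14.20.
The exact tunnelling result is T⁻¹ = 1 + V₀² sinh²(κL) / [4E(V₀ − E)] = 206.7, so T = 0.00484.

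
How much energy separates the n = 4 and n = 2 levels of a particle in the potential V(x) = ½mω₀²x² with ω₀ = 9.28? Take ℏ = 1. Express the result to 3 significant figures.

E_n = ℏω₀(n + ½), so ΔE = (4 − 2) ℏω₀ = 2 × 9.28 = 18.56.

ΔE = 18.6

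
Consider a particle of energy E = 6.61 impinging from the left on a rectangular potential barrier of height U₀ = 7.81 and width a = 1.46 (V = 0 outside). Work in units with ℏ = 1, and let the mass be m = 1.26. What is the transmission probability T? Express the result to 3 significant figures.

Since E < U₀ the interior solution is evanescent with decay constant κ = √(2m(U₀ − E))/ℏ = 1.739.
κa = 2.539, sinh(κa) = 6.293.
The exact tunnelling result is T⁻¹ = 1 + U₀² sinh²(κa) / [4E(U₀ − E)] = 77.14, so T = 0.0130.

T = 0.0130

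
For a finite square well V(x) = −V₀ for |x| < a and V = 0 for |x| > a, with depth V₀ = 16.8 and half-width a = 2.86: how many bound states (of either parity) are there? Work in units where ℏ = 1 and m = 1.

N = 11

Define the well-strength parameter z₀ = (a/ℏ)√(2mV₀) = 2.86 × √(2·1·16.8) = 16.58.
A new bound state (alternating even/odd) appears each time z₀ passes a multiple of π/2, so N = ⌊2z₀/π⌋ + 1 = ⌊10.55⌋ + 1 = 11.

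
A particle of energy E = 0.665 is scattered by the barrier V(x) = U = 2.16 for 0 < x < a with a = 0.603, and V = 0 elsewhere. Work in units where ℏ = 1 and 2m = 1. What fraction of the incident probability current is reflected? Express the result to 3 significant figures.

E < U: inside the barrier ψ ∝ e^{±κx} with κ = √(2m(U − E))/ℏ = 1.223.
κa = 0.7373, sinh(κa) = 0.8059.
Matching ψ, ψ′ at both faces gives T = [1 + U² sinh²(κa) / (4E(U − E))]⁻¹ = 1/1.762 = 0.568.
R = 1 − T = 0.432.

R = 0.432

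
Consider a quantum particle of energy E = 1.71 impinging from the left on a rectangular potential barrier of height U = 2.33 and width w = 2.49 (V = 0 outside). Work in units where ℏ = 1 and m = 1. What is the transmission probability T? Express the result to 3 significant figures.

T = 0.0121

Since E < U the interior solution is evanescent with decay constant κ = √(2m(U − E))/ℏ = 1.114.
κw = 2.773, sinh(κw) = 7.970.
The exact tunnelling result is T⁻¹ = 1 + U² sinh²(κw) / [4E(U − E)] = 82.32, so T = 0.0121.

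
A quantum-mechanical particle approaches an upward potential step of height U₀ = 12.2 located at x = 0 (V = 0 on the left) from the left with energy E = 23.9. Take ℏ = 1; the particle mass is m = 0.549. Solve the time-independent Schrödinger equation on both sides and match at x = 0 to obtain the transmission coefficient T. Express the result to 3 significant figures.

T = 0.969

On each side the TISE gives plane waves with k = √(2m(E − V))/ℏ: k₁ = √(2·0.549·23.9) = 5.123, k₂ = √(2·0.549·11.7) = 3.584.
Matching ψ and ψ′ at x = 0 gives r = (k₁ − k₂)/(k₁ + k₂), so R = r² = 0.03122 and T = 1 − R = 0.9688.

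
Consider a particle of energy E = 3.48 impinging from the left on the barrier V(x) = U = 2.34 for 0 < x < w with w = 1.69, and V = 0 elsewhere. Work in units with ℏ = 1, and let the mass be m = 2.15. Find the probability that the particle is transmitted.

T = 0.901

Above the barrier the interior wavenumber is k₂ = √(2m(E − U))/ℏ = 2.214, giving phase k₂w = 3.742.
Matching at both interfaces gives T⁻¹ = 1 + U² sin²(k₂w) / [4E(E − U)] = 1.110, hence T = 0.901.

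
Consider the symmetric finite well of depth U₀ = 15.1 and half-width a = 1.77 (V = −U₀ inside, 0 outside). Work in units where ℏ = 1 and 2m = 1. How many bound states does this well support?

N = 5

Define the well-strength parameter z₀ = (a/ℏ)√(2mU₀) = 1.77 × √(2·0.5·15.1) = 6.878.
A new bound state (alternating even/odd) appears each time z₀ passes a multiple of π/2, so N = ⌊2z₀/π⌋ + 1 = ⌊4.379⌋ + 1 = 5.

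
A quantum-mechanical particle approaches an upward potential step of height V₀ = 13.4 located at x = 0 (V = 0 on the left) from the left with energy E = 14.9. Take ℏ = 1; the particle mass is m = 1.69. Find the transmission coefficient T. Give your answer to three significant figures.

T = 0.731

On each side the TISE gives plane waves with k = √(2m(E − V))/ℏ: k₁ = √(2·1.69·14.9) = 7.097, k₂ = √(2·1.69·1.5) = 2.252.
Continuity of ψ and ψ′ at the step yields the reflection amplitude r = (k₁ − k₂)/(k₁ + k₂) = 0.5183; thus R = |r|² = 0.2686, T = 0.7314.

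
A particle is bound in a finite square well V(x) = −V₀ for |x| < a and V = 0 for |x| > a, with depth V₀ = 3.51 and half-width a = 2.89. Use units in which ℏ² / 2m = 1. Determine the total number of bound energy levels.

Define the well-strength parameter z₀ = (a/ℏ)√(2mV₀) = 2.89 × √(2·0.5·3.51) = 5.414.
The even/odd transcendental equations gain one root per π/2 in z₀, giving N = 1 + ⌊2z₀/π⌋ = 1 + ⌊3.447⌋ = 4.

N = 4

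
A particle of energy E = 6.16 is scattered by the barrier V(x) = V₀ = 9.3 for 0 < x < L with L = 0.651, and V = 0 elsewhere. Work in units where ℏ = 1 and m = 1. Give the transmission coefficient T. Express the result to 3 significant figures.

E < V₀: inside the barrier ψ ∝ e^{±κx} with κ = √(2m(V₀ − E))/ℏ = 2.506.
κL = 1.631, sinh(κL) = 2.458.
Matching ψ, ψ′ at both faces gives T = [1 + V₀² sinh²(κL) / (4E(V₀ − E))]⁻¹ = 1/7.752 = 0.129.

T = 0.129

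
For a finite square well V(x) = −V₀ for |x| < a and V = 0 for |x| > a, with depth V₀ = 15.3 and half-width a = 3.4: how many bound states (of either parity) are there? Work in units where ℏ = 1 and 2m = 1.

The dimensionless depth is z₀ = a√(2mV₀)/ℏ = 3.4 × √(15.30) = 13.30.
A new bound state (alternating even/odd) appears each time z₀ passes a multiple of π/2, so N = ⌊2z₀/π⌋ + 1 = ⌊8.467⌋ + 1 = 9.

N = 9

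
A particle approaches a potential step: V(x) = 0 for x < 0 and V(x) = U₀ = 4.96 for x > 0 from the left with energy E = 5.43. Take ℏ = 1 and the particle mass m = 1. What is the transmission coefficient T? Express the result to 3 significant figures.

On each side the TISE gives plane waves with k = √(2m(E − V))/ℏ: k₁ = √(2·1·5.43) = 3.295, k₂ = √(2·1·0.47) = 0.9695.
Matching ψ and ψ′ at x = 0 gives r = (k₁ − k₂)/(k₁ + k₂), so R = r² = 0.2974 and T = 1 − R = 0.7026.

T = 0.703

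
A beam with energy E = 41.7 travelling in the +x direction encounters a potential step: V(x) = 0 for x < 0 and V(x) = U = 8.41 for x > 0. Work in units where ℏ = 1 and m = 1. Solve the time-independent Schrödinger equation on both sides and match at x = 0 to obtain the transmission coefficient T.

The wavenumbers are k₁ = √(2mE)/ℏ = 9.132 on the left and k₂ = √(2m(E − U))/ℏ = 8.160 on the right.
Matching ψ and ψ′ at x = 0 gives r = (k₁ − k₂)/(k₁ + k₂), so R = r² = 0.003164 and T = 1 − R = 0.9968.

T = 0.997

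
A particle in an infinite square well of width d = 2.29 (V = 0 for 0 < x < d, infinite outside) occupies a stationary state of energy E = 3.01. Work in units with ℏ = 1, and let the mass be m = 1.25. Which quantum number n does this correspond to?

n = 2

From E_n = n²π²ℏ²/(2md²) invert to n = √(2md²E)/(πℏ).
n = (2.29/π) × √(2 × 1.25 × 3.01) = 2.000 → n = 2.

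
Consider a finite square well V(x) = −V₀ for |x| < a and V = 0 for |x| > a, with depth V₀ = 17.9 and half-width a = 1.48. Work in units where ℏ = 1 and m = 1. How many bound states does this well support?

Define the well-strength parameter z₀ = (a/ℏ)√(2mV₀) = 1.48 × √(2·1·17.9) = 8.855.
A new bound state (alternating even/odd) appears each time z₀ passes a multiple of π/2, so N = ⌊2z₀/π⌋ + 1 = ⌊5.637⌋ + 1 = 6.

N = 6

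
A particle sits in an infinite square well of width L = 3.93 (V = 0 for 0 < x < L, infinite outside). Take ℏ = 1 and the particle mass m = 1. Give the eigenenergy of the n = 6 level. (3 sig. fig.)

The infinite-well eigenfunctions ψ_n = √(2/L) sin(nπx/L) vanish at both walls, giving E_n = n²π²ℏ²/(2mL²).
E_6 = 6² × π² / (2 × 1 × 3.93²) = 11.50.

E = 11.5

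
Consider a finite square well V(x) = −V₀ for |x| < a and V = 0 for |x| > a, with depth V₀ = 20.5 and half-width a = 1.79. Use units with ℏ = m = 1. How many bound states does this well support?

Define the well-strength parameter z₀ = (a/ℏ)√(2mV₀) = 1.79 × √(2·1·20.5) = 11.46.
A new bound state (alternating even/odd) appears each time z₀ passes a multiple of π/2, so N = ⌊2z₀/π⌋ + 1 = ⌊7.297⌋ + 1 = 8.

N = 8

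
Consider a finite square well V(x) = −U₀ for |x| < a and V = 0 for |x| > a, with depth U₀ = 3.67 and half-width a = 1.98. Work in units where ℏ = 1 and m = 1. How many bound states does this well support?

Define the well-strength parameter z₀ = (a/ℏ)√(2mU₀) = 1.98 × √(2·1·3.67) = 5.364.
A new bound state (alternating even/odd) appears each time z₀ passes a multiple of π/2, so N = ⌊2z₀/π⌋ + 1 = ⌊3.415⌋ + 1 = 4.

N = 4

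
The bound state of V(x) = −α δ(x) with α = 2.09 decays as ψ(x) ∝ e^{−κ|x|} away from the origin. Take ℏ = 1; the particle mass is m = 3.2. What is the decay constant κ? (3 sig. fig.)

Integrate −(ℏ²/2m)ψ'' − αδ(x)ψ = Eψ from −ε to +ε: the ψ'' term gives ψ'(0⁺) − ψ'(0⁻) and the δ term gives −(2mα/ℏ²)ψ(0).
With ψ ∝ e^{−κ|x|} this yields −2κ = −2mα/ℏ², so κ = mα/ℏ² = 6.688.

κ = 6.69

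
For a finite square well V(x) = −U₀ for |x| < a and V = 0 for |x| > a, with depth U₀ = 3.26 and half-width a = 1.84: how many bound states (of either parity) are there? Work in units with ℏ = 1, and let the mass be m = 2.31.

N = 5

Define the well-strength parameter z₀ = (a/ℏ)√(2mU₀) = 1.84 × √(2·2.31·3.26) = 7.141.
The even/odd transcendental equations gain one root per π/2 in z₀, giving N = 1 + ⌊2z₀/π⌋ = 1 + ⌊4.546⌋ = 5.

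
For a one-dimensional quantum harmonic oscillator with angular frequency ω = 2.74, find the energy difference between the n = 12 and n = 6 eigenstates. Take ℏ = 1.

ΔE = 16.4

E_n = ℏω(n + ½), so ΔE = (12 − 6) ℏω = 6 × 2.74 = 16.44.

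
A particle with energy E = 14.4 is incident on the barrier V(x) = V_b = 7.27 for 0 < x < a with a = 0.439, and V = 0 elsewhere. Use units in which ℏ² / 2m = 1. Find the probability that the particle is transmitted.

E > V_b: inside the barrier k₂ = √(2m(E − V_b))/ℏ = 2.670, k₂a = 1.172.
Matching at both interfaces gives T⁻¹ = 1 + V_b² sin²(k₂a) / [4E(E − V_b)] = 1.109, hence T = 0.901.

T = 0.901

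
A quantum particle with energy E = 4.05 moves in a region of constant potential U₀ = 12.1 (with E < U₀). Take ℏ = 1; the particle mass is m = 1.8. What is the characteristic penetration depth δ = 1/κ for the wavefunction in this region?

δ = 0.186

Since E < U₀ the TISE in this region is ψ'' = κ²ψ with κ = √(2m(U₀ − E))/ℏ.
κ = √(2 × 1.8 × 8.05) = 5.383. The penetration depth is δ = 1/κ = 0.186.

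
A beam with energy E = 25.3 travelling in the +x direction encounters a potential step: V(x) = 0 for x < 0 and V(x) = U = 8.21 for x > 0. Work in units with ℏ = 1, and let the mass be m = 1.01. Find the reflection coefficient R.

On each side the TISE gives plane waves with k = √(2m(E − V))/ℏ: k₁ = √(2·1.01·25.3) = 7.149, k₂ = √(2·1.01·17.09) = 5.876.
Matching ψ and ψ′ at x = 0 gives r = (k₁ − k₂)/(k₁ + k₂), so R = r² = 0.009558 and T = 1 − R = 0.9904.

R = 0.00956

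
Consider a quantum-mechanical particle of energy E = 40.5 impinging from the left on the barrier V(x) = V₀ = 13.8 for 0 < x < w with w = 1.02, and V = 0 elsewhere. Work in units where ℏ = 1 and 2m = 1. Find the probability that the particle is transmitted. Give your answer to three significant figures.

T = 0.969

Above the barrier the interior wavenumber is k₂ = √(2m(E − V₀))/ℏ = 5.167, giving phase k₂w = 5.271.
T = [1 + V₀² sin²(k₂w) / (4E(E − V₀))]⁻¹ = 1/1.032 = 0.969.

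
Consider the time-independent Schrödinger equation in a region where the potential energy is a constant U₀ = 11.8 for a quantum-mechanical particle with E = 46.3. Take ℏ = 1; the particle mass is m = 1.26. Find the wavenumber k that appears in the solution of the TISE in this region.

k = 9.32

With E > U₀ the solution is oscillatory, ψ ∝ e^{±ikx} with k = √(2m(E − U₀))/ℏ.
k = √(2 × 1.26 × 34.5) = 9.324.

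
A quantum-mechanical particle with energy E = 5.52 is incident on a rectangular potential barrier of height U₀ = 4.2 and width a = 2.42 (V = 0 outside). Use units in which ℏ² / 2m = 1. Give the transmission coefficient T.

T = 0.930

Above the barrier the interior wavenumber is k₂ = √(2m(E − U₀))/ℏ = 1.149, giving phase k₂a = 2.780.
Matching at both interfaces gives T⁻¹ = 1 + U₀² sin²(k₂a) / [4E(E − U₀)] = 1.076, hence T = 0.930.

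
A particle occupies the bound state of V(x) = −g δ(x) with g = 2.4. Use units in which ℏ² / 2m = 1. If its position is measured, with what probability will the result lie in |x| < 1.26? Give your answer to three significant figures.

P = 0.951

The normalised bound state is ψ = √κ e^{−κ|x|} with κ = mg/ℏ² = 1.200.
P(|x| < d) = ∫_{−d}^{d} κ e^{−2κ|x|} dx = 1 − e^{−2κd} = 1 − e^{−3.024} = 0.9514.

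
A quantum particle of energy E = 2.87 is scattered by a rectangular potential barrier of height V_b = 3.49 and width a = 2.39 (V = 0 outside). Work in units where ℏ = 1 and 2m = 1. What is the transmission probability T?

Since E < V_b the interior solution is evanescent with decay constant κ = √(2m(V_b − E))/ℏ = 0.7874.
κa = 1.882, sinh(κa) = 3.207.
Matching ψ, ψ′ at both faces gives T = [1 + V_b² sinh²(κa) / (4E(V_b − E))]⁻¹ = 1/18.60 = 0.0538.

T = 0.0538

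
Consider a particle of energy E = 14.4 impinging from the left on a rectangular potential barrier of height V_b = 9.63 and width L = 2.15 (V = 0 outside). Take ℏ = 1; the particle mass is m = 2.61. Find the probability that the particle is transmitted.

T = 0.761

E > V_b: inside the barrier k₂ = √(2m(E − V_b))/ℏ = 4.990, k₂L = 10.73.
Matching at both interfaces gives T⁻¹ = 1 + V_b² sin²(k₂L) / [4E(E − V_b)] = 1.314, hence T = 0.761.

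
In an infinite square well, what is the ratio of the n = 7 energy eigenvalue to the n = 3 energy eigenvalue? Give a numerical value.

Since E_n ∝ n², the ratio is (7/3)² = 5.44444.

5.44444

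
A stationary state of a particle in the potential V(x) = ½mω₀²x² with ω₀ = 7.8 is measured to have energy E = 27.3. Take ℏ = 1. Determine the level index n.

n = 3

E_n = ℏω₀(n + ½) ⇒ n = E/(ℏω₀) − ½ = 27.3/7.8 − 0.5 = 3.000 → n = 3.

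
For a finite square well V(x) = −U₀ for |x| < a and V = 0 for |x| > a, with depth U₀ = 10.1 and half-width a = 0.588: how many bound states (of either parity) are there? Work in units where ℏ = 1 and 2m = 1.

The dimensionless depth is z₀ = a√(2mU₀)/ℏ = 0.588 × √(10.10) = 1.869.
A new bound state (alternating even/odd) appears each time z₀ passes a multiple of π/2, so N = ⌊2z₀/π⌋ + 1 = ⌊1.190⌋ + 1 = 2.

N = 2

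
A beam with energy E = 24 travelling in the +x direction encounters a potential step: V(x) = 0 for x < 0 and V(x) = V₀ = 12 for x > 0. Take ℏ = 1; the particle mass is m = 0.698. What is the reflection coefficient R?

R = 0.0294

On each side the TISE gives plane waves with k = √(2m(E − V))/ℏ: k₁ = √(2·0.698·24) = 5.788, k₂ = √(2·0.698·12) = 4.093.
Continuity of ψ and ψ′ at the step yields the reflection amplitude r = (k₁ − k₂)/(k₁ + k₂) = 0.1716; thus R = |r|² = 0.02944, T = 0.9706.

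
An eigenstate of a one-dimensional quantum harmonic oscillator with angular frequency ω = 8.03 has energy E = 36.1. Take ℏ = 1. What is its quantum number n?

n = 4

Invert E_n = (n + ½)ℏω: n = E/ℏω − ½ = 3.996, so n = 4.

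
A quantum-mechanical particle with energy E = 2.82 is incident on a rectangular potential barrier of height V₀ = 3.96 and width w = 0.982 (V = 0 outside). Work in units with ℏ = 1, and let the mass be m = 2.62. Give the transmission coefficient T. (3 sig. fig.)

E < V₀: inside the barrier ψ ∝ e^{±κx} with κ = √(2m(V₀ − E))/ℏ = 2.444.
κw = 2.400, sinh(κw) = 5.467.
Matching ψ, ψ′ at both faces gives T = [1 + V₀² sinh²(κw) / (4E(V₀ − E))]⁻¹ = 1/37.45 = 0.0267.

T = 0.0267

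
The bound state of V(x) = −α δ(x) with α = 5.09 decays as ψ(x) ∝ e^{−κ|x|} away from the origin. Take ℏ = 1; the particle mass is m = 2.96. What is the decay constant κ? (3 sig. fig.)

κ = 15.1

Integrating the TISE across x = 0 gives the cusp condition ψ'(0⁺) − ψ'(0⁻) = −(2mα/ℏ²)ψ(0).
With ψ ∝ e^{−κ|x|} this yields −2κ = −2mα/ℏ², so κ = mα/ℏ² = 15.07.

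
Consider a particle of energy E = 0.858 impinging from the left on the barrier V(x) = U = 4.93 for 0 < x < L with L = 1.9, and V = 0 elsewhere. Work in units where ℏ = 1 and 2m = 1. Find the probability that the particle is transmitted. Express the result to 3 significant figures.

T = 0.00108

Since E < U the interior solution is evanescent with decay constant κ = √(2m(U − E))/ℏ = 2.018.
κL = 3.834, sinh(κL) = 23.11.
Matching ψ, ψ′ at both faces gives T = [1 + U² sinh²(κL) / (4E(U − E))]⁻¹ = 1/930.1 = 0.00108.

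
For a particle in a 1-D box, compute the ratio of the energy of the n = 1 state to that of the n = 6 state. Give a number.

0.0277778

Since E_n ∝ n², the ratio is (1/6)² = 0.0277778.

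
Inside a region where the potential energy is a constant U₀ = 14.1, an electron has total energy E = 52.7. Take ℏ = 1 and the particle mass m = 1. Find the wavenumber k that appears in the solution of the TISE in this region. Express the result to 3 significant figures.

k = 8.79

With E > U₀ the solution is oscillatory, ψ ∝ e^{±ikx} with k = √(2m(E − U₀))/ℏ.
k = √(2 × 1 × 38.6) = 8.786.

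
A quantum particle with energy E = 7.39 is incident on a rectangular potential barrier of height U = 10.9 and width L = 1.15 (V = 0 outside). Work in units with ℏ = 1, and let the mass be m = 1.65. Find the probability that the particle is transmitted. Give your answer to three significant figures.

E < U: inside the barrier ψ ∝ e^{±κx} with κ = √(2m(U − E))/ℏ = 3.403.
κL = 3.914, sinh(κL) = 25.04.
Matching ψ, ψ′ at both faces gives T = [1 + U² sinh²(κL) / (4E(U − E))]⁻¹ = 1/718.8 = 0.00139.

T = 0.00139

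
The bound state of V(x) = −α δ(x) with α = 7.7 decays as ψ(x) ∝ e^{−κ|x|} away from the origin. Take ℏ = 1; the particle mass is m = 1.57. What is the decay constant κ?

κ = 12.1

Integrating the TISE across x = 0 gives the cusp condition ψ'(0⁺) − ψ'(0⁻) = −(2mα/ℏ²)ψ(0).
With ψ ∝ e^{−κ|x|} this yields −2κ = −2mα/ℏ², so κ = mα/ℏ² = 12.09.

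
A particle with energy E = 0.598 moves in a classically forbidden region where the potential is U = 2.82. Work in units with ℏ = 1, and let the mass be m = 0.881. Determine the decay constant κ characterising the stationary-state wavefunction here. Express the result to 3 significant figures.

κ = 1.98

Since E < U the TISE in this region is ψ'' = κ²ψ with κ = √(2m(U − E))/ℏ.
κ = √(2 × 0.881 × 2.222) = 1.979.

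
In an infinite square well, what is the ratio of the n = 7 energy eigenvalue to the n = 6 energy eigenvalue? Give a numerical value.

Since E_n ∝ n², the ratio is (7/6)² = 1.36111.

1.36111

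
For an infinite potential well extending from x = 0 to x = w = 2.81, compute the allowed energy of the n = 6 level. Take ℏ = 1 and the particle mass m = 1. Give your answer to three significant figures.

Requiring ψ(0) = ψ(w) = 0 quantises k = nπ/w, hence E_n = ℏ²k²/2m = n²π²ℏ²/(2mw²).
E_6 = 6² × π² / (2 × 1 × 2.81²) = 22.50.

E = 22.5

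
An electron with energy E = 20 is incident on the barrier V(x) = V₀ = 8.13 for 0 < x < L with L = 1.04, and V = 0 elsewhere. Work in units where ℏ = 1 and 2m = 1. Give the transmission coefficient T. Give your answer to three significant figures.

Above the barrier the interior wavenumber is k₂ = √(2m(E − V₀))/ℏ = 3.445, giving phase k₂L = 3.583.
Matching at both interfaces gives T⁻¹ = 1 + V₀² sin²(k₂L) / [4E(E − V₀)] = 1.013, hence T = 0.987.

T = 0.987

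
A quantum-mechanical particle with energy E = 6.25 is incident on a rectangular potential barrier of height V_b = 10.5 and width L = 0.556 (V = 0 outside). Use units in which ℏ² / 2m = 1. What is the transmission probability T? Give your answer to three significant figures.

T = 0.325

Since E < V_b the interior solution is evanescent with decay constant κ = √(2m(V_b − E))/ℏ = 2.062.
κL = 1.146, sinh(κL) = 1.414.
The exact tunnelling result is T⁻¹ = 1 + V_b² sinh²(κL) / [4E(V_b − E)] = 3.075, so T = 0.325.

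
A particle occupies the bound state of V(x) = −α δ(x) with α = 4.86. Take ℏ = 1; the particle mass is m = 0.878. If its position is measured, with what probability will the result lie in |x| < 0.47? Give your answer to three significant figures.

P = 0.982

The normalised bound state is ψ = √κ e^{−κ|x|} with κ = mα/ℏ² = 4.267.
P(|x| < d) = ∫_{−d}^{d} κ e^{−2κ|x|} dx = 1 − e^{−2κd} = 1 − e^{−4.011} = 0.9819.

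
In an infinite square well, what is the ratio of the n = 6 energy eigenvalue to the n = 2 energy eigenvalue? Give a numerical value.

E_n = n²π²ℏ²/(2mL²) so the ratio is n₂²/n₁² = 36/4 = 9.

9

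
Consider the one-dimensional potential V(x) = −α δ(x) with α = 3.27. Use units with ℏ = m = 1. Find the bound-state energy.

E = -5.35

The bound state is ψ(x) = √κ e^{−κ|x|}. The derivative jump ψ'(0⁺) − ψ'(0⁻) = −(2mα/ℏ²)ψ(0) fixes κ = mα/ℏ² = 3.270.
Then E = −ℏ²κ²/(2m) = −mα²/(2ℏ²) = -5.346.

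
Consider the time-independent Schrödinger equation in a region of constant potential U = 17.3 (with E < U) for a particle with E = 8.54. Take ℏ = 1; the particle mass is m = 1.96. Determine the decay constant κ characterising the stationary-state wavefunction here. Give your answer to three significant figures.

κ = 5.86

Since E < U the TISE in this region is ψ'' = κ²ψ with κ = √(2m(U − E))/ℏ.
κ = √(2 × 1.96 × 8.76) = 5.860.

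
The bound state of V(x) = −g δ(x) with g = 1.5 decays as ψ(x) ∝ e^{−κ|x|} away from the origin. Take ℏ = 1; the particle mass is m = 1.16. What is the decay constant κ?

κ = 1.74

Integrate −(ℏ²/2m)ψ'' − gδ(x)ψ = Eψ from −ε to +ε: the ψ'' term gives ψ'(0⁺) − ψ'(0⁻) and the δ term gives −(2mg/ℏ²)ψ(0).
With ψ ∝ e^{−κ|x|} this yields −2κ = −2mg/ℏ², so κ = mg/ℏ² = 1.740.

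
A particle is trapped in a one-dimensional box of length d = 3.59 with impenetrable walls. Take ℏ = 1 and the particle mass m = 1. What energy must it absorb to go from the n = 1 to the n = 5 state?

E_n = n²π²ℏ²/(2md²), so ΔE = (5² − 1²) π²ℏ²/(2md²).
ΔE = 24 × π² / (2 × 1 × 3.59²) = 9.190.

ΔE = 9.19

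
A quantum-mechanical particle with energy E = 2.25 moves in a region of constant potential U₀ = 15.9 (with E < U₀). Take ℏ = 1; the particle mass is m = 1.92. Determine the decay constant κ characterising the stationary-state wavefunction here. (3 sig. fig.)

Since E < U₀ the TISE in this region is ψ'' = κ²ψ with κ = √(2m(U₀ − E))/ℏ.
κ = √(2 × 1.92 × 13.65) = 7.240.

κ = 7.24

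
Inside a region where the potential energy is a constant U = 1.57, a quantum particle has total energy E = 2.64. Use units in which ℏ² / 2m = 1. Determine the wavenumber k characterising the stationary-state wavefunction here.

With E > U the solution is oscillatory, ψ ∝ e^{±ikx} with k = √(2m(E − U))/ℏ.
k = √(2 × 0.5 × 1.07) = 1.034.

k = 1.03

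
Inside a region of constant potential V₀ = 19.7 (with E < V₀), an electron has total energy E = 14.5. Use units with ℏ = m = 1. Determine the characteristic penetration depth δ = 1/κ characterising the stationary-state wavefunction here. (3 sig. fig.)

δ = 0.310

Since E < V₀ the TISE in this region is ψ'' = κ²ψ with κ = √(2m(V₀ − E))/ℏ.
κ = √(2 × 1 × 5.2) = 3.225. The penetration depth is δ = 1/κ = 0.310.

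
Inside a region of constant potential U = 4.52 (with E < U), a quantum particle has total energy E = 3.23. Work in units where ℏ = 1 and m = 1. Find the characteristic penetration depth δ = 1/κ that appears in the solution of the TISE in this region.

Since E < U the TISE in this region is ψ'' = κ²ψ with κ = √(2m(U − E))/ℏ.
κ = √(2 × 1 × 1.29) = 1.606. The penetration depth is δ = 1/κ = 0.623.

δ = 0.623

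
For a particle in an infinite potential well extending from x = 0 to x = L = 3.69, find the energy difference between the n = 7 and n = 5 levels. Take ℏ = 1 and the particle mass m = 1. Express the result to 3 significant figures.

ΔE = 8.70

E_n = n²π²ℏ²/(2mL²), so ΔE = (7² − 5²) π²ℏ²/(2mL²).
ΔE = 24 × π² / (2 × 1 × 3.69²) = 8.698.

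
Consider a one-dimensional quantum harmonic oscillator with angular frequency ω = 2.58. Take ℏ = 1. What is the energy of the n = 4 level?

Using E_n = (n + ½)ℏω: E_4 = 4.5 × 2.58 = 11.61.

E = 11.6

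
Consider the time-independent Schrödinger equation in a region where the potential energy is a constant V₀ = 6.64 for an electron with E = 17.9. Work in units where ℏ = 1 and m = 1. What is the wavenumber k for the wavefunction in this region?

k = 4.75

With E > V₀ the solution is oscillatory, ψ ∝ e^{±ikx} with k = √(2m(E − V₀))/ℏ.
k = √(2 × 1 × 11.26) = 4.746.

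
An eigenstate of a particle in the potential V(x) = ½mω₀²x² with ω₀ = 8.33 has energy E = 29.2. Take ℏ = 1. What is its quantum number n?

Invert E_n = (n + ½)ℏω₀: n = E/ℏω₀ − ½ = 3.005, so n = 3.

n = 3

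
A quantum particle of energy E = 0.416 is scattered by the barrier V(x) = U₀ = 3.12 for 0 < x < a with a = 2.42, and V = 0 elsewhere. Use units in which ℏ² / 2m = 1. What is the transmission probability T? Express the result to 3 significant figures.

E < U₀: inside the barrier ψ ∝ e^{±κx} with κ = √(2m(U₀ − E))/ℏ = 1.644.
κa = 3.979, sinh(κa) = 26.73.
The exact tunnelling result is T⁻¹ = 1 + U₀² sinh²(κa) / [4E(U₀ − E)] = 1547, so T = 0.000646.

T = 0.000646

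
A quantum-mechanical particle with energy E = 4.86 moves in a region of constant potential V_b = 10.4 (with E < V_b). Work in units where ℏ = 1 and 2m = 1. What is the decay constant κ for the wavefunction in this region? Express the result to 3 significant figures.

κ = 2.35

Since E < V_b the TISE in this region is ψ'' = κ²ψ with κ = √(2m(V_b − E))/ℏ.
κ = √(2 × 0.5 × 5.54) = 2.354.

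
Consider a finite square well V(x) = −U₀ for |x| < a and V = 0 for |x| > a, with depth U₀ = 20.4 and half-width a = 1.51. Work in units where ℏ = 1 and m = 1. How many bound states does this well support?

N = 7

Define the well-strength parameter z₀ = (a/ℏ)√(2mU₀) = 1.51 × √(2·1·20.4) = 9.645.
A new bound state (alternating even/odd) appears each time z₀ passes a multiple of π/2, so N = ⌊2z₀/π⌋ + 1 = ⌊6.140⌋ + 1 = 7.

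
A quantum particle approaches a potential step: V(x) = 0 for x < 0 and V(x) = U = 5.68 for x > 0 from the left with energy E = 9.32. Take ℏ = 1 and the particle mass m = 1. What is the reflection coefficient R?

On each side the TISE gives plane waves with k = √(2m(E − V))/ℏ: k₁ = √(2·1·9.32) = 4.317, k₂ = √(2·1·3.64) = 2.698.
Continuity of ψ and ψ′ at the step yields the reflection amplitude r = (k₁ − k₂)/(k₁ + k₂) = 0.2308; thus R = |r|² = 0.05327, T = 0.9467.

R = 0.0533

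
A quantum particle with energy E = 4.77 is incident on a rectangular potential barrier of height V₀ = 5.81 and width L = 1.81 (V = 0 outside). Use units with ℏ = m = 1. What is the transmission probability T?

T = 0.0127

Since E < V₀ the interior solution is evanescent with decay constant κ = √(2m(V₀ − E))/ℏ = 1.442.
κL = 2.610, sinh(κL) = 6.766.
The exact tunnelling result is T⁻¹ = 1 + V₀² sinh²(κL) / [4E(V₀ − E)] = 78.87, so T = 0.0127.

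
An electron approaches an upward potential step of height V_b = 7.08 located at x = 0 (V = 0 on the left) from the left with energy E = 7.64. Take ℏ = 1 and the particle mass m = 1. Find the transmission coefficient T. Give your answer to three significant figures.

T = 0.671

On each side the TISE gives plane waves with k = √(2m(E − V))/ℏ: k₁ = √(2·1·7.64) = 3.909, k₂ = √(2·1·0.56) = 1.058.
Matching ψ and ψ′ at x = 0 gives r = (k₁ − k₂)/(k₁ + k₂), so R = r² = 0.3293 and T = 1 − R = 0.6707.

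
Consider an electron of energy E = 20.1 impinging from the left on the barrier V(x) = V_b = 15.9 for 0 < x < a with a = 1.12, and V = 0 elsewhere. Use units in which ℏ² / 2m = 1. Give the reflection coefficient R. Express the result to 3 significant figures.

R = 0.296

E > V_b: inside the barrier k₂ = √(2m(E − V_b))/ℏ = 2.049, k₂a = 2.295.
Matching at both interfaces gives T⁻¹ = 1 + V_b² sin²(k₂a) / [4E(E − V_b)] = 1.420, hence T = 0.704.
R = 1 − T = 0.296.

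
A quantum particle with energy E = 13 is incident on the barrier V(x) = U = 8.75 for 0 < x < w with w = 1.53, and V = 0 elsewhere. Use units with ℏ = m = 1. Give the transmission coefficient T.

Above the barrier the interior wavenumber is k₂ = √(2m(E − U))/ℏ = 2.915, giving phase k₂w = 4.461.
T = [1 + U² sin²(k₂w) / (4E(E − U))]⁻¹ = 1/1.325 = 0.755.

T = 0.755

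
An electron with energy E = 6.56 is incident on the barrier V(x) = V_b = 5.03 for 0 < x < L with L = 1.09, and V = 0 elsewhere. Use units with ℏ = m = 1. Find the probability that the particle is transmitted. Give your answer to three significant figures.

T = 0.640

Above the barrier the interior wavenumber is k₂ = √(2m(E − V_b))/ℏ = 1.749, giving phase k₂L = 1.907.
T = [1 + V_b² sin²(k₂L) / (4E(E − V_b))]⁻¹ = 1/1.562 = 0.640.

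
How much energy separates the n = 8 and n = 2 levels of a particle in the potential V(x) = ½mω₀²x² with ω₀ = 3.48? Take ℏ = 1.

ΔE = 20.9

E_n = ℏω₀(n + ½), so ΔE = (8 − 2) ℏω₀ = 6 × 3.48 = 20.88.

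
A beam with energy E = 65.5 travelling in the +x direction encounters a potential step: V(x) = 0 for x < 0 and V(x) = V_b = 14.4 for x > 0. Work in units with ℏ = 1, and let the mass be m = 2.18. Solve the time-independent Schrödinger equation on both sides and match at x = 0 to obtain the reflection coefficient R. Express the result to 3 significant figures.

R = 0.00384

The wavenumbers are k₁ = √(2mE)/ℏ = 16.90 on the left and k₂ = √(2m(E − V_b))/ℏ = 14.93 on the right.
Matching ψ and ψ′ at x = 0 gives r = (k₁ − k₂)/(k₁ + k₂), so R = r² = 0.003842 and T = 1 − R = 0.9962.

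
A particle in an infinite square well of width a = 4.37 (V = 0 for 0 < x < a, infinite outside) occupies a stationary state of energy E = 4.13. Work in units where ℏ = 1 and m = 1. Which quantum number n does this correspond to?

n = 4

For an infinite well E_n = n²π²ℏ²/(2ma²), so n = (a/πℏ)√(2mE).
n = (4.37/π) × √(2 × 1 × 4.13) = 3.998 → n = 4.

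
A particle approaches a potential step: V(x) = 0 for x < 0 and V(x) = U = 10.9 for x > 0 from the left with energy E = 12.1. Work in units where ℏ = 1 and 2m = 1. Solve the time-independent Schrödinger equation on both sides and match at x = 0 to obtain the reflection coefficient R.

R = 0.271

The wavenumbers are k₁ = √(2mE)/ℏ = 3.479 on the left and k₂ = √(2m(E − U))/ℏ = 1.095 on the right.
Continuity of ψ and ψ′ at the step yields the reflection amplitude r = (k₁ − k₂)/(k₁ + k₂) = 0.5210; thus R = |r|² = 0.2714, T = 0.7286.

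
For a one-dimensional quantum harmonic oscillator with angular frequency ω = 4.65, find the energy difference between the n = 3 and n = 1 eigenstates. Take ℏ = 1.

E_n = ℏω(n + ½), so ΔE = (3 − 1) ℏω = 2 × 4.65 = 9.300.

ΔE = 9.30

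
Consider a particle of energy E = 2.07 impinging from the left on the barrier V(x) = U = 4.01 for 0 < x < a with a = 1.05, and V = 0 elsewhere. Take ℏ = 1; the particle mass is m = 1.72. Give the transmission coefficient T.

E < U: inside the barrier ψ ∝ e^{±κx} with κ = √(2m(U − E))/ℏ = 2.583.
κa = 2.712, sinh(κa) = 7.500.
The exact tunnelling result is T⁻¹ = 1 + U² sinh²(κa) / [4E(U − E)] = 57.31, so T = 0.0174.

T = 0.0174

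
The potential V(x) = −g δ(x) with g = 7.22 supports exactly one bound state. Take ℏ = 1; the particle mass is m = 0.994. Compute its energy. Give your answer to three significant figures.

E = -25.9

For x ≠ 0 the bound state is ψ ∝ e^{−κ|x|}; integrating the TISE across the delta gives the cusp condition 2κ = 2mg/ℏ², so κ = 7.177.
Then E = −ℏ²κ²/(2m) = −mg²/(2ℏ²) = -25.91.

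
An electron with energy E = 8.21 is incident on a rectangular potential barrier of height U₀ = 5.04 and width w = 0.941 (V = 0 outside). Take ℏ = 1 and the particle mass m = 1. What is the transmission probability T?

E > U₀: inside the barrier k₂ = √(2m(E − U₀))/ℏ = 2.518, k₂w = 2.369.
T = [1 + U₀² sin²(k₂w) / (4E(E − U₀))]⁻¹ = 1/1.119 = 0.894.

T = 0.894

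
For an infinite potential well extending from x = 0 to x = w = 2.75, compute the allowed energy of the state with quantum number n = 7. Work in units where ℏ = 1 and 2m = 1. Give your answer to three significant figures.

The infinite-well eigenfunctions ψ_n = √(2/w) sin(nπx/w) vanish at both walls, giving E_n = n²π²ℏ²/(2mw²).
E_7 = 7² × π² / (2 × 0.5 × 2.75²) = 63.95.

E = 63.9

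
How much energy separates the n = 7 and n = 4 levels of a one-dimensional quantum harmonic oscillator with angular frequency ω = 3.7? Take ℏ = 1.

ΔE = 11.1

E_n = ℏω(n + ½), so ΔE = (7 − 4) ℏω = 3 × 3.7 = 11.10.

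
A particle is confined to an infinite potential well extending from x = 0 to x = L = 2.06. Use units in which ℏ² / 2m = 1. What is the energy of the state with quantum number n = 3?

The infinite-well eigenfunctions ψ_n = √(2/L) sin(nπx/L) vanish at both walls, giving E_n = n²π²ℏ²/(2mL²).
E_3 = 3² × π² / (2 × 0.5 × 2.06²) = 20.93.

E = 20.9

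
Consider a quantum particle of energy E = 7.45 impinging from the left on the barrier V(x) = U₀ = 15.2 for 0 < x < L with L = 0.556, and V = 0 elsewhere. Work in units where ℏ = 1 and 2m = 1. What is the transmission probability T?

E < U₀: inside the barrier ψ ∝ e^{±κx} with κ = √(2m(U₀ − E))/ℏ = 2.784.
κL = 1.548, sinh(κL) = 2.244.
The exact tunnelling result is T⁻¹ = 1 + U₀² sinh²(κL) / [4E(U₀ − E)] = 6.039, so T = 0.166.

T = 0.166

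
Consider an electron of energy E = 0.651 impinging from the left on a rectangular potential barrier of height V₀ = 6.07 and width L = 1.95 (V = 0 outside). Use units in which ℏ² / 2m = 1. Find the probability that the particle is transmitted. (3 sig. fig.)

Since E < V₀ the interior solution is evanescent with decay constant κ = √(2m(V₀ − E))/ℏ = 2.328.
κL = 4.539, sinh(κL) = 46.81.
The exact tunnelling result is T⁻¹ = 1 + V₀² sinh²(κL) / [4E(V₀ − E)] = 5722, so T = 0.000175.

T = 0.000175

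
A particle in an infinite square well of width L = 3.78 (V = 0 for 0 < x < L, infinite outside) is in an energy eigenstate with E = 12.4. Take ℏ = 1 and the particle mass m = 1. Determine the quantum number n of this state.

For an infinite well E_n = n²π²ℏ²/(2mL²), so n = (L/πℏ)√(2mE).
n = (3.78/π) × √(2 × 1 × 12.4) = 5.992 → n = 6.

n = 6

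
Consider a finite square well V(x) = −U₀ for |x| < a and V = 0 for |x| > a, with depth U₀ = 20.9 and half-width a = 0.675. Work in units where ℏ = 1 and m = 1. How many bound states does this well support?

Define the well-strength parameter z₀ = (a/ℏ)√(2mU₀) = 0.675 × √(2·1·20.9) = 4.364.
The even/odd transcendental equations gain one root per π/2 in z₀, giving N = 1 + ⌊2z₀/π⌋ = 1 + ⌊2.778⌋ = 3.

N = 3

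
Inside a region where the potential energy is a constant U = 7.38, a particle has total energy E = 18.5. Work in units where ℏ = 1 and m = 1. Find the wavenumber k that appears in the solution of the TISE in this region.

k = 4.72

With E > U the solution is oscillatory, ψ ∝ e^{±ikx} with k = √(2m(E − U))/ℏ.
k = √(2 × 1 × 11.12) = 4.716.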